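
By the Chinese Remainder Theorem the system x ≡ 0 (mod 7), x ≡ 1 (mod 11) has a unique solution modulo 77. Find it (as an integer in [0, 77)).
The moduli 7, 11 are pairwise coprime, so by the CRT there is a unique solution mod 7·11 = 77.
Solve by successive substitution. Start with x ≡ 0 (mod 7).
  Combine with x ≡ 1 (mod 11): write x = 7·t and require 7·t ≡ 1 (mod 11). Since 7^(−1) ≡ 8 (mod 11), t ≡ 8·1 ≡ 8 (mod 11). So x ≡ 7·8 = 56 (mod 77).
Unique solution in [0, 77): x = 56.

Final answer: x ≡ 56 (mod 77); the representative in [0, 77) is 56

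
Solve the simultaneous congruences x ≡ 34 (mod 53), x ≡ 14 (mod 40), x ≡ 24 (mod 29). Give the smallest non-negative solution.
x ≡ 3214 (mod 61480); the representative in [0, 61480) is 3214

The moduli 53, 40, 29 are pairwise coprime, so by the CRT there is a unique solution mod 53·40·29 = 61480.
Solve by successive substitution. Start with x ≡ 34 (mod 53).
  Combine with x ≡ 14 (mod 40): write x = 34 + 53·t and require 34 + 53·t ≡ 14 (mod 40), i.e. 53·t ≡ 14 − 34 ≡ 20 (mod 40). Since 53^(−1) ≡ 37 (mod 40) (53 ≡ 13 (mod 40)), t ≡ 37·20 ≡ 20 (mod 40). So x ≡ 34 + 53·20 = 1094 (mod 2120).
  Combine with x ≡ 24 (mod 29): write x = 1094 + 2120·t and require 1094 + 2120·t ≡ 24 (mod 29), i.e. 2120·t ≡ 24 − 1094 ≡ 3 (mod 29). Since 2120^(−1) ≡ 10 (mod 29) (2120 ≡ 3 (mod 29)), t ≡ 10·3 ≡ 1 (mod 29). So x ≡ 1094 + 2120·1 = 3214 (mod 61480).
Unique solution in [0, 61480): x = 3214.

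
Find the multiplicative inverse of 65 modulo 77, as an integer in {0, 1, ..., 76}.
Apply the extended Euclidean algorithm to (77, 65), tracking rows (r, s, t) with s·77 + t·65 = r. Each division r_prev = q·r_cur + r_new produces the new row as (previous row) − q·(current row):
  row A: (77, 1, 0)   [1·77 + 0·65 = 77]
  row B: (65, 0, 1)   [0·77 + 1·65 = 65]
  77 = 1·65 + 12   → row C = row A − 1·row B = (12, 1, −1)   [check: 1·77 − 1·65 = 12]
  65 = 5·12 + 5   → row D = row B − 5·row C = (5, −5, 6)   [check: −5·77 + 6·65 = 5]
  12 = 2·5 + 2   → row E = row C − 2·row D = (2, 11, −13)   [check: 11·77 − 13·65 = 2]
  5 = 2·2 + 1   → row F = row D − 2·row E = (1, −27, 32)   [check: −27·77 + 32·65 = 1]
  2 = 2·1 + 0   → remainder 0, stop. gcd = 1 (last nonzero row F).
The gcd is 1, so 65 is invertible mod 77. The last nonzero row gives −27·77 + 32·65 = 1, so t = 32. So 65^(−1) ≡ 32 (mod 77). Verify: 65 · 32 = 2080 ≡ 1 (mod 77). ✓

Final answer: 65^(−1) ≡ 32 (mod 77)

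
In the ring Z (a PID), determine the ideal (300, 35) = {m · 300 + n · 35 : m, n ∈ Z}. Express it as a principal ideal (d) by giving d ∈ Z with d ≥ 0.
(300, 35) = (5); d = 5

In the PID Z, (a, b) is generated by gcd(a, b). Compute gcd(300, 35) with the extended Euclidean algorithm, tracking rows (r, s, t) with s·300 + t·35 = r:
  row A: (300, 1, 0)   [1·300 + 0·35 = 300]
  row B: (35, 0, 1)   [0·300 + 1·35 = 35]
  300 = 8·35 + 20   → row C = row A − 8·row B = (20, 1, −8)   [check: 1·300 − 8·35 = 20]
  35 = 1·20 + 15   → row D = row B − 1·row C = (15, −1, 9)   [check: −1·300 + 9·35 = 15]
  20 = 1·15 + 5   → row E = row C − 1·row D = (5, 2, −17)   [check: 2·300 − 17·35 = 5]
  15 = 3·5 + 0   → remainder 0, stop. gcd = 5 (last nonzero row E).
So gcd(300, 35) = 5, with Bézout identity 2·300 − 17·35 = 5. Containment (⊇): the Bézout identity exhibits 5 as an element of (300, 35), giving (5) ⊆ (300, 35). Containment (⊆): since 5 | 300 and 5 | 35 (300 = 5·60, 35 = 5·7), every Z-linear combination of 300 and 35 is divisible by 5, so (300, 35) ⊆ (5). Therefore (300, 35) = (5), d = 5.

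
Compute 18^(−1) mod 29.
Apply the extended Euclidean algorithm to (29, 18), tracking rows (r, s, t) with s·29 + t·18 = r. Each division r_prev = q·r_cur + r_new produces the new row as (previous row) − q·(current row):
  row A: (29, 1, 0)   [1·29 + 0·18 = 29]
  row B: (18, 0, 1)   [0·29 + 1·18 = 18]
  29 = 1·18 + 11   → row C = row A − 1·row B = (11, 1, −1)   [check: 1·29 − 1·18 = 11]
  18 = 1·11 + 7   → row D = row B − 1·row C = (7, −1, 2)   [check: −1·29 + 2·18 = 7]
  11 = 1·7 + 4   → row E = row C − 1·row D = (4, 2, −3)   [check: 2·29 − 3·18 = 4]
  7 = 1·4 + 3   → row F = row D − 1·row E = (3, −3, 5)   [check: −3·29 + 5·18 = 3]
  4 = 1·3 + 1   → row G = row E − 1·row F = (1, 5, −8)   [check: 5·29 − 8·18 = 1]
  3 = 3·1 + 0   → remainder 0, stop. gcd = 1 (last nonzero row G).
The gcd is 1, so 18 is invertible mod 29. The last nonzero row gives 5·29 − 8·18 = 1, so t = −8. So 18^(−1) ≡ −8 ≡ 21 (mod 29). Verify: 18 · 21 = 378 ≡ 1 (mod 29). ✓

Final answer: 18^(−1) ≡ 21 (mod 29)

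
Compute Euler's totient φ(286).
φ(286) = 120

φ is multiplicative, with φ(p^e) = p^e − p^(e−1). Factorise 286 = 2 · 11 · 13. Then
  φ(286) = (2 − 1) · (11 − 1) · (13 − 1) = 1 · 10 · 12 = 120.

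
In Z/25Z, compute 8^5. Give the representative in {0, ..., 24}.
Use repeated squaring. Binary(5) = 101. Walk through the bits of the exponent 5 left-to-right: at each bit after the leading one, square the running value, then multiply by 8 if the bit is 1 (always reducing mod 25):
  bit 1 = 1 (leading): start with 8.
  bit 2 = 0: square 8^2 = 64 ≡ 14 (mod 25).
  bit 3 = 1: square 14^2 = 196 ≡ 21; bit is 1, so multiply 21·8 = 168 ≡ 18 (mod 25).
Final value: 8^5 ≡ 18 (mod 25).

Final answer: 18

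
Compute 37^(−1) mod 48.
Apply the extended Euclidean algorithm to (48, 37), tracking rows (r, s, t) with s·48 + t·37 = r. Each division r_prev = q·r_cur + r_new produces the new row as (previous row) − q·(current row):
  row A: (48, 1, 0)   [1·48 + 0·37 = 48]
  row B: (37, 0, 1)   [0·48 + 1·37 = 37]
  48 = 1·37 + 11   → row C = row A − 1·row B = (11, 1, −1)   [check: 1·48 − 1·37 = 11]
  37 = 3·11 + 4   → row D = row B − 3·row C = (4, −3, 4)   [check: −3·48 + 4·37 = 4]
  11 = 2·4 + 3   → row E = row C − 2·row D = (3, 7, −9)   [check: 7·48 − 9·37 = 3]
  4 = 1·3 + 1   → row F = row D − 1·row E = (1, −10, 13)   [check: −10·48 + 13·37 = 1]
  3 = 3·1 + 0   → remainder 0, stop. gcd = 1 (last nonzero row F).
The gcd is 1, so 37 is invertible mod 48. The last nonzero row gives −10·48 + 13·37 = 1, so t = 13. So 37^(−1) ≡ 13 (mod 48). Verify: 37 · 13 = 481 ≡ 1 (mod 48). ✓

Final answer: 37^(−1) ≡ 13 (mod 48)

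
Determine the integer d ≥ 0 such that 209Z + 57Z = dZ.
(209, 57) = (19); d = 19

In the PID Z, (a, b) is generated by gcd(a, b). Compute gcd(209, 57) with the extended Euclidean algorithm, tracking rows (r, s, t) with s·209 + t·57 = r:
  row A: (209, 1, 0)   [1·209 + 0·57 = 209]
  row B: (57, 0, 1)   [0·209 + 1·57 = 57]
  209 = 3·57 + 38   → row C = row A − 3·row B = (38, 1, −3)   [check: 1·209 − 3·57 = 38]
  57 = 1·38 + 19   → row D = row B − 1·row C = (19, −1, 4)   [check: −1·209 + 4·57 = 19]
  38 = 2·19 + 0   → remainder 0, stop. gcd = 19 (last nonzero row D).
So gcd(209, 57) = 19, with Bézout identity −1·209 + 4·57 = 19. Containment (⊇): the Bézout identity exhibits 19 as an element of (209, 57), giving (19) ⊆ (209, 57). Containment (⊆): since 19 | 209 and 19 | 57 (209 = 19·11, 57 = 19·3), every Z-linear combination of 209 and 57 is divisible by 19, so (209, 57) ⊆ (19). Therefore (209, 57) = (19), d = 19.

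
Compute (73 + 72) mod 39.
Reduce the summands first: 73 ≡ 34, 72 ≡ 33 (mod 39), so 73 + 72 ≡ 34 + 33 (mod 39). 34 + 33 = 67; 67 = 1·39 + 28, so (73 + 72) mod 39 = 28.

Final answer: 28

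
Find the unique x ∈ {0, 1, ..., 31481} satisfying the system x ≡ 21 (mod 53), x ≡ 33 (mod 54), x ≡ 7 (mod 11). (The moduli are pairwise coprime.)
The moduli 53, 54, 11 are pairwise coprime, so by the CRT there is a unique solution mod 53·54·11 = 31482.
Solve by successive substitution. Start with x ≡ 21 (mod 53).
  Combine with x ≡ 33 (mod 54): write x = 21 + 53·t and require 21 + 53·t ≡ 33 (mod 54), i.e. 53·t ≡ 33 − 21 ≡ 12 (mod 54). Since 53^(−1) ≡ 53 (mod 54), t ≡ 53·12 ≡ 42 (mod 54). So x ≡ 21 + 53·42 = 2247 (mod 2862).
  Combine with x ≡ 7 (mod 11): write x = 2247 + 2862·t and require 2247 + 2862·t ≡ 7 (mod 11), i.e. 2862·t ≡ 7 − 2247 ≡ 4 (mod 11). Since 2862^(−1) ≡ 6 (mod 11) (2862 ≡ 2 (mod 11)), t ≡ 6·4 ≡ 2 (mod 11). So x ≡ 2247 + 2862·2 = 7971 (mod 31482).
Unique solution in [0, 31482): x = 7971.

Final answer: x ≡ 7971 (mod 31482); the representative in [0, 31482) is 7971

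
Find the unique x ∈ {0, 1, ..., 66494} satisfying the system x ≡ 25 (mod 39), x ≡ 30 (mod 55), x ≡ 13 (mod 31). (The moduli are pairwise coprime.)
x ≡ 56185 (mod 66495); the representative in [0, 66495) is 56185

The moduli 39, 55, 31 are pairwise coprime, so by the CRT there is a unique solution mod 39·55·31 = 66495.
Solve by successive substitution. Start with x ≡ 25 (mod 39).
  Combine with x ≡ 30 (mod 55): write x = 25 + 39·t and require 25 + 39·t ≡ 30 (mod 55), i.e. 39·t ≡ 30 − 25 ≡ 5 (mod 55). Since 39^(−1) ≡ 24 (mod 55), t ≡ 24·5 ≡ 10 (mod 55). So x ≡ 25 + 39·10 = 415 (mod 2145).
  Combine with x ≡ 13 (mod 31): write x = 415 + 2145·t and require 415 + 2145·t ≡ 13 (mod 31), i.e. 2145·t ≡ 13 − 415 ≡ 1 (mod 31). Since 2145^(−1) ≡ 26 (mod 31) (2145 ≡ 6 (mod 31)), t ≡ 26·1 ≡ 26 (mod 31). So x ≡ 415 + 2145·26 = 56185 (mod 66495).
Unique solution in [0, 66495): x = 56185.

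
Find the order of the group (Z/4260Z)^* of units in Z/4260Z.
|(Z/4260Z)^*| = 1120

(Z/4260Z)^* consists of the classes a with gcd(a, 4260) = 1, so its order is φ(4260). φ is multiplicative, with φ(p^e) = p^e − p^(e−1). Factorise 4260 = 2^2 · 3 · 5 · 71. Then
  φ(4260) = (2^2 − 2^1) · (3 − 1) · (5 − 1) · (71 − 1) = 2 · 2 · 4 · 70 = 1120.
Thus |(Z/4260Z)^*| = 1120.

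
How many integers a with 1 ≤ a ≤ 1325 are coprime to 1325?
1040

The number of a ∈ {1, ..., 1325} with gcd(a, 1325) = 1 is by definition Euler's totient φ(1325). φ is multiplicative, with φ(p^e) = p^e − p^(e−1). Factorise 1325 = 5^2 · 53. Then
  φ(1325) = (5^2 − 5^1) · (53 − 1) = 20 · 52 = 1040.
So there are 1040 such integers.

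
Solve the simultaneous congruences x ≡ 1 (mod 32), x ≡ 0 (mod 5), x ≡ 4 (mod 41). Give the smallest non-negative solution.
x ≡ 865 (mod 6560); the representative in [0, 6560) is 865

The moduli 32, 5, 41 are pairwise coprime, so by the CRT there is a unique solution mod 32·5·41 = 6560.
Solve by successive substitution. Start with x ≡ 1 (mod 32).
  Combine with x ≡ 0 (mod 5): write x = 1 + 32·t and require 1 + 32·t ≡ 0 (mod 5), i.e. 32·t ≡ 0 − 1 ≡ 4 (mod 5). Since 32^(−1) ≡ 3 (mod 5) (32 ≡ 2 (mod 5)), t ≡ 3·4 ≡ 2 (mod 5). So x ≡ 1 + 32·2 = 65 (mod 160).
  Combine with x ≡ 4 (mod 41): write x = 65 + 160·t and require 65 + 160·t ≡ 4 (mod 41), i.e. 160·t ≡ 4 − 65 ≡ 21 (mod 41). Since 160^(−1) ≡ 10 (mod 41) (160 ≡ 37 (mod 41)), t ≡ 10·21 ≡ 5 (mod 41). So x ≡ 65 + 160·5 = 865 (mod 6560).
Unique solution in [0, 6560): x = 865.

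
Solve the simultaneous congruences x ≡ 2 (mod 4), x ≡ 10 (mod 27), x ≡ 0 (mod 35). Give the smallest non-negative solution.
x ≡ 2170 (mod 3780); the representative in [0, 3780) is 2170

The moduli 4, 27, 35 are pairwise coprime, so by the CRT there is a unique solution mod 4·27·35 = 3780.
Solve by successive substitution. Start with x ≡ 2 (mod 4).
  Combine with x ≡ 10 (mod 27): write x = 2 + 4·t and require 2 + 4·t ≡ 10 (mod 27), i.e. 4·t ≡ 10 − 2 ≡ 8 (mod 27). Since 4^(−1) ≡ 7 (mod 27), t ≡ 7·8 ≡ 2 (mod 27). So x ≡ 2 + 4·2 = 10 (mod 108).
  Combine with x ≡ 0 (mod 35): write x = 10 + 108·t and require 10 + 108·t ≡ 0 (mod 35), i.e. 108·t ≡ 0 − 10 ≡ 25 (mod 35). Since 108^(−1) ≡ 12 (mod 35) (108 ≡ 3 (mod 35)), t ≡ 12·25 ≡ 20 (mod 35). So x ≡ 10 + 108·20 = 2170 (mod 3780).
Unique solution in [0, 3780): x = 2170.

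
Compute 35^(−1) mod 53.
Apply the extended Euclidean algorithm to (53, 35), tracking rows (r, s, t) with s·53 + t·35 = r. Each division r_prev = q·r_cur + r_new produces the new row as (previous row) − q·(current row):
  row A: (53, 1, 0)   [1·53 + 0·35 = 53]
  row B: (35, 0, 1)   [0·53 + 1·35 = 35]
  53 = 1·35 + 18   → row C = row A − 1·row B = (18, 1, −1)   [check: 1·53 − 1·35 = 18]
  35 = 1·18 + 17   → row D = row B − 1·row C = (17, −1, 2)   [check: −1·53 + 2·35 = 17]
  18 = 1·17 + 1   → row E = row C − 1·row D = (1, 2, −3)   [check: 2·53 − 3·35 = 1]
  17 = 17·1 + 0   → remainder 0, stop. gcd = 1 (last nonzero row E).
The gcd is 1, so 35 is invertible mod 53. The last nonzero row gives 2·53 − 3·35 = 1, so t = −3. So 35^(−1) ≡ −3 ≡ 50 (mod 53). Verify: 35 · 50 = 1750 ≡ 1 (mod 53). ✓

Final answer: 35^(−1) ≡ 50 (mod 53)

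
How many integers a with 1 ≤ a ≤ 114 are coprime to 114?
The number of a ∈ {1, ..., 114} with gcd(a, 114) = 1 is by definition Euler's totient φ(114). φ is multiplicative, with φ(p^e) = p^e − p^(e−1). Factorise 114 = 2 · 3 · 19. Then
  φ(114) = (2 − 1) · (3 − 1) · (19 − 1) = 1 · 2 · 18 = 36.
So there are 36 such integers.

Final answer: 36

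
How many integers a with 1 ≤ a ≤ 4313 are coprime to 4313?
The number of a ∈ {1, ..., 4313} with gcd(a, 4313) = 1 is by definition Euler's totient φ(4313). φ is multiplicative, with φ(p^e) = p^e − p^(e−1). Factorise 4313 = 19 · 227. Then
  φ(4313) = (19 − 1) · (227 − 1) = 18 · 226 = 4068.
So there are 4068 such integers.

Final answer: 4068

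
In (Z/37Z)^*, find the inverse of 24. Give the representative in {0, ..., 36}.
Apply the extended Euclidean algorithm to (37, 24), tracking rows (r, s, t) with s·37 + t·24 = r. Each division r_prev = q·r_cur + r_new produces the new row as (previous row) − q·(current row):
  row A: (37, 1, 0)   [1·37 + 0·24 = 37]
  row B: (24, 0, 1)   [0·37 + 1·24 = 24]
  37 = 1·24 + 13   → row C = row A − 1·row B = (13, 1, −1)   [check: 1·37 − 1·24 = 13]
  24 = 1·13 + 11   → row D = row B − 1·row C = (11, −1, 2)   [check: −1·37 + 2·24 = 11]
  13 = 1·11 + 2   → row E = row C − 1·row D = (2, 2, −3)   [check: 2·37 − 3·24 = 2]
  11 = 5·2 + 1   → row F = row D − 5·row E = (1, −11, 17)   [check: −11·37 + 17·24 = 1]
  2 = 2·1 + 0   → remainder 0, stop. gcd = 1 (last nonzero row F).
The gcd is 1, so 24 is invertible mod 37. The last nonzero row gives −11·37 + 17·24 = 1, so t = 17. So 24^(−1) ≡ 17 (mod 37). Verify: 24 · 17 = 408 ≡ 1 (mod 37). ✓

Final answer: 24^(−1) ≡ 17 (mod 37)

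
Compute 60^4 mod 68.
16

Use repeated squaring. Binary(4) = 100. Walk through the bits of the exponent 4 left-to-right: at each bit after the leading one, square the running value, then multiply by 60 if the bit is 1 (always reducing mod 68):
  bit 1 = 1 (leading): start with 60.
  bit 2 = 0: square 60^2 = 3600 ≡ 64 (mod 68).
  bit 3 = 0: square 64^2 = 4096 ≡ 16 (mod 68).
Final value: 60^4 ≡ 16 (mod 68).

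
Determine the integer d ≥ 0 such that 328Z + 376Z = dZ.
In the PID Z, (a, b) is generated by gcd(a, b). Compute gcd(376, 328) with the extended Euclidean algorithm, tracking rows (r, s, t) with s·376 + t·328 = r:
  row A: (376, 1, 0)   [1·376 + 0·328 = 376]
  row B: (328, 0, 1)   [0·376 + 1·328 = 328]
  376 = 1·328 + 48   → row C = row A − 1·row B = (48, 1, −1)   [check: 1·376 − 1·328 = 48]
  328 = 6·48 + 40   → row D = row B − 6·row C = (40, −6, 7)   [check: −6·376 + 7·328 = 40]
  48 = 1·40 + 8   → row E = row C − 1·row D = (8, 7, −8)   [check: 7·376 − 8·328 = 8]
  40 = 5·8 + 0   → remainder 0, stop. gcd = 8 (last nonzero row E).
So gcd(328, 376) = 8, with Bézout identity 7·376 − 8·328 = 8. Containment (⊇): the Bézout identity exhibits 8 as an element of (328, 376), giving (8) ⊆ (328, 376). Containment (⊆): since 8 | 328 and 8 | 376 (328 = 8·41, 376 = 8·47), every Z-linear combination of 328 and 376 is divisible by 8, so (328, 376) ⊆ (8). Therefore (328, 376) = (8), d = 8.

Final answer: (328, 376) = (8); d = 8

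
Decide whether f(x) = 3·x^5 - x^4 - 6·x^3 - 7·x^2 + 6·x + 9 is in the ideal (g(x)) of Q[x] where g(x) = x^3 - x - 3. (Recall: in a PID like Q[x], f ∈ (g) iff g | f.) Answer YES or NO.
NO

In Q[x] the ideal (g) consists of all multiples of g, so f ∈ (g) iff g | f, i.e. iff the remainder of f on division by g is 0. Divide f by g (g is monic, so eliminate the leading term of the running remainder at each step):
  leading term 3·x^5: subtract (3·x^2)·g(x) = 3·x^5 - 3·x^3 - 9·x^2, leaving -x^4 - 3·x^3 + 2·x^2 + 6·x + 9
  leading term -x^4: subtract (-x)·g(x) = -x^4 + x^2 + 3·x, leaving -3·x^3 + x^2 + 3·x + 9
  leading term -3·x^3: subtract (-3)·g(x) = -3·x^3 + 3·x + 9, leaving x^2
The remainder r(x) = x^2 ≠ 0 (and deg r < deg g), so g ∤ f, i.e. f ∉ (g).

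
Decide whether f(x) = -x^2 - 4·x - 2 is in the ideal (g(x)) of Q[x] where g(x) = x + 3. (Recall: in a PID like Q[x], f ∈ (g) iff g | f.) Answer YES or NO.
In Q[x] the ideal (g) consists of all multiples of g, so f ∈ (g) iff g | f, i.e. iff the remainder of f on division by g is 0. Divide f by g (g is monic, so eliminate the leading term of the running remainder at each step):
  leading term -x^2: subtract (-x)·g(x) = -x^2 - 3·x, leaving -x - 2
  leading term -x: subtract (-1)·g(x) = -x - 3, leaving 1
The remainder r(x) = 1 ≠ 0 (and deg r < deg g), so g ∤ f, i.e. f ∉ (g).

Final answer: NO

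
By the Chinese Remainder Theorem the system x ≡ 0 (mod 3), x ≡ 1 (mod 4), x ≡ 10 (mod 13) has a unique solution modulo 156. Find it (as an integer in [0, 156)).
The moduli 3, 4, 13 are pairwise coprime, so by the CRT there is a unique solution mod 3·4·13 = 156.
Solve by successive substitution. Start with x ≡ 0 (mod 3).
  Combine with x ≡ 1 (mod 4): write x = 3·t and require 3·t ≡ 1 (mod 4). Since 3^(−1) ≡ 3 (mod 4), t ≡ 3·1 ≡ 3 (mod 4). So x ≡ 3·3 = 9 (mod 12).
  Combine with x ≡ 10 (mod 13): write x = 9 + 12·t and require 9 + 12·t ≡ 10 (mod 13), i.e. 12·t ≡ 10 − 9 ≡ 1 (mod 13). Since 12^(−1) ≡ 12 (mod 13), t ≡ 12·1 ≡ 12 (mod 13). So x ≡ 9 + 12·12 = 153 (mod 156).
Unique solution in [0, 156): x = 153.

Final answer: x ≡ 153 (mod 156); the representative in [0, 156) is 153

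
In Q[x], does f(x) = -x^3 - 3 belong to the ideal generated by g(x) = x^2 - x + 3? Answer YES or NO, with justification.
In Q[x] the ideal (g) consists of all multiples of g, so f ∈ (g) iff g | f, i.e. iff the remainder of f on division by g is 0. Divide f by g (g is monic, so eliminate the leading term of the running remainder at each step):
  leading term -x^3: subtract (-x)·g(x) = -x^3 + x^2 - 3·x, leaving -x^2 + 3·x - 3
  leading term -x^2: subtract (-1)·g(x) = -x^2 + x - 3, leaving 2·x
The remainder r(x) = 2·x ≠ 0 (and deg r < deg g), so g ∤ f, i.e. f ∉ (g).

Final answer: NO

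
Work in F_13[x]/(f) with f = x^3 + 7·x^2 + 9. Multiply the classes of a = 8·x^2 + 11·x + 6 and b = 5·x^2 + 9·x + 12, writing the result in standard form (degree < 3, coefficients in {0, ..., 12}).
Multiply as integer polynomials: a · b = 40·x^4 + 127·x^3 + 225·x^2 + 186·x + 72. Reducing coefficients mod 13: a · b ≡ x^4 + 10·x^3 + 4·x^2 + 4·x + 7. Now divide by f(x) = x^3 + 7·x^2 + 9 in F_13[x], eliminating the leading term at each step:
  leading term x^4: subtract (x)·f(x) = x^4 + 7·x^3 + 9·x, leaving 3·x^3 + 4·x^2 + 8·x + 7 (coefficients mod 13)
  leading term 3·x^3: subtract (3)·f(x) = 3·x^3 + 8·x^2 + 1, leaving 9·x^2 + 8·x + 6 (coefficients mod 13)
The degree is now < 3, so this is the remainder. Hence a · b ≡ 9·x^2 + 8·x + 6 in F_13[x]/(f).

Final answer: a · b ≡ 9·x^2 + 8·x + 6 (mod f(x))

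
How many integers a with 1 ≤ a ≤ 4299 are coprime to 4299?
2864

The number of a ∈ {1, ..., 4299} with gcd(a, 4299) = 1 is by definition Euler's totient φ(4299). φ is multiplicative, with φ(p^e) = p^e − p^(e−1). Factorise 4299 = 3 · 1433. Then
  φ(4299) = (3 − 1) · (1433 − 1) = 2 · 1432 = 2864.
So there are 2864 such integers.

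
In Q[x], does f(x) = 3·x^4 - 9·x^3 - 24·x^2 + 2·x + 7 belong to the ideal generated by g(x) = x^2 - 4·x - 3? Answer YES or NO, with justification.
NO

In Q[x] the ideal (g) consists of all multiples of g, so f ∈ (g) iff g | f, i.e. iff the remainder of f on division by g is 0. Divide f by g (g is monic, so eliminate the leading term of the running remainder at each step):
  leading term 3·x^4: subtract (3·x^2)·g(x) = 3·x^4 - 12·x^3 - 9·x^2, leaving 3·x^3 - 15·x^2 + 2·x + 7
  leading term 3·x^3: subtract (3·x)·g(x) = 3·x^3 - 12·x^2 - 9·x, leaving -3·x^2 + 11·x + 7
  leading term -3·x^2: subtract (-3)·g(x) = -3·x^2 + 12·x + 9, leaving -x - 2
The remainder r(x) = -x - 2 ≠ 0 (and deg r < deg g), so g ∤ f, i.e. f ∉ (g).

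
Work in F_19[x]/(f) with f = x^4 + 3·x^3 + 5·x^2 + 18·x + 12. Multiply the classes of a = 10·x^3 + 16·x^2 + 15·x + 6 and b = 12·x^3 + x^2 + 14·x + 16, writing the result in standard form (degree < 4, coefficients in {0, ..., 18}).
Multiply as integer polynomials: a · b = 120·x^6 + 202·x^5 + 336·x^4 + 471·x^3 + 472·x^2 + 324·x + 96. Reducing coefficients mod 19: a · b ≡ 6·x^6 + 12·x^5 + 13·x^4 + 15·x^3 + 16·x^2 + x + 1. Now divide by f(x) = x^4 + 3·x^3 + 5·x^2 + 18·x + 12 in F_19[x], eliminating the leading term at each step:
  leading term 6·x^6: subtract (6·x^2)·f(x) = 6·x^6 + 18·x^5 + 11·x^4 + 13·x^3 + 15·x^2, leaving 13·x^5 + 2·x^4 + 2·x^3 + x^2 + x + 1 (coefficients mod 19)
  leading term 13·x^5: subtract (13·x)·f(x) = 13·x^5 + x^4 + 8·x^3 + 6·x^2 + 4·x, leaving x^4 + 13·x^3 + 14·x^2 + 16·x + 1 (coefficients mod 19)
  leading term x^4: subtract (1)·f(x) = x^4 + 3·x^3 + 5·x^2 + 18·x + 12, leaving 10·x^3 + 9·x^2 + 17·x + 8 (coefficients mod 19)
The degree is now < 4, so this is the remainder. Hence a · b ≡ 10·x^3 + 9·x^2 + 17·x + 8 in F_19[x]/(f).

Final answer: a · b ≡ 10·x^3 + 9·x^2 + 17·x + 8 (mod f(x))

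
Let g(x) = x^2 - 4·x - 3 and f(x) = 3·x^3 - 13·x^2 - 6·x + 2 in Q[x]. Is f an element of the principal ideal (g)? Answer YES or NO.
NO

In Q[x] the ideal (g) consists of all multiples of g, so f ∈ (g) iff g | f, i.e. iff the remainder of f on division by g is 0. Divide f by g (g is monic, so eliminate the leading term of the running remainder at each step):
  leading term 3·x^3: subtract (3·x)·g(x) = 3·x^3 - 12·x^2 - 9·x, leaving -x^2 + 3·x + 2
  leading term -x^2: subtract (-1)·g(x) = -x^2 + 4·x + 3, leaving -x - 1
The remainder r(x) = -x - 1 ≠ 0 (and deg r < deg g), so g ∤ f, i.e. f ∉ (g).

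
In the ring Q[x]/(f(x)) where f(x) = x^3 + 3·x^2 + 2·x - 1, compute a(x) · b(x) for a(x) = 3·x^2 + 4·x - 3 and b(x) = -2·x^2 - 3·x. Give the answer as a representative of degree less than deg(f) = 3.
First multiply in Q[x] without reducing: a · b = -6·x^4 - 17·x^3 - 6·x^2 + 9·x. Now divide by f(x) = x^3 + 3·x^2 + 2·x - 1, eliminating the leading term at each step:
  leading term -6·x^4: subtract (-6·x)·f(x) = -6·x^4 - 18·x^3 - 12·x^2 + 6·x, leaving x^3 + 6·x^2 + 3·x
  leading term x^3: subtract (1)·f(x) = x^3 + 3·x^2 + 2·x - 1, leaving 3·x^2 + x + 1
The degree is now < 3, so this is the remainder. Hence a · b ≡ 3·x^2 + x + 1 in Q[x]/(f).

Final answer: a · b ≡ 3·x^2 + x + 1 (mod f(x))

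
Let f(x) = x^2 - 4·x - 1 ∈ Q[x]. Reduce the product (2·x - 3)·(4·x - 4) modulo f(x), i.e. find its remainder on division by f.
First multiply in Q[x] without reducing: a · b = 8·x^2 - 20·x + 12. Now divide by f(x) = x^2 - 4·x - 1, eliminating the leading term at each step:
  leading term 8·x^2: subtract (8)·f(x) = 8·x^2 - 32·x - 8, leaving 12·x + 20
The degree is now < 2, so this is the remainder. Hence a · b ≡ 12·x + 20 in Q[x]/(f).

Final answer: a · b ≡ 12·x + 20 (mod f(x))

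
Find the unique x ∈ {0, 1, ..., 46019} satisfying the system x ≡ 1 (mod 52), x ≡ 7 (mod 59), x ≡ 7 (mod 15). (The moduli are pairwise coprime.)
x ≡ 40717 (mod 46020); the representative in [0, 46020) is 40717

The moduli 52, 59, 15 are pairwise coprime, so by the CRT there is a unique solution mod 52·59·15 = 46020.
Solve by successive substitution. Start with x ≡ 1 (mod 52).
  Combine with x ≡ 7 (mod 59): write x = 1 + 52·t and require 1 + 52·t ≡ 7 (mod 59), i.e. 52·t ≡ 7 − 1 ≡ 6 (mod 59). Since 52^(−1) ≡ 42 (mod 59), t ≡ 42·6 ≡ 16 (mod 59). So x ≡ 1 + 52·16 = 833 (mod 3068).
  Combine with x ≡ 7 (mod 15): write x = 833 + 3068·t and require 833 + 3068·t ≡ 7 (mod 15), i.e. 3068·t ≡ 7 − 833 ≡ 14 (mod 15). Since 3068^(−1) ≡ 2 (mod 15) (3068 ≡ 8 (mod 15)), t ≡ 2·14 ≡ 13 (mod 15). So x ≡ 833 + 3068·13 = 40717 (mod 46020).
Unique solution in [0, 46020): x = 40717.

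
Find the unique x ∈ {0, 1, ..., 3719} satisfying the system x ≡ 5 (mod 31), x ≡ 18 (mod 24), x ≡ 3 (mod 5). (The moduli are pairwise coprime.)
The moduli 31, 24, 5 are pairwise coprime, so by the CRT there is a unique solution mod 31·24·5 = 3720.
Solve by successive substitution. Start with x ≡ 5 (mod 31).
  Combine with x ≡ 18 (mod 24): write x = 5 + 31·t and require 5 + 31·t ≡ 18 (mod 24), i.e. 31·t ≡ 18 − 5 ≡ 13 (mod 24). Since 31^(−1) ≡ 7 (mod 24) (31 ≡ 7 (mod 24)), t ≡ 7·13 ≡ 19 (mod 24). So x ≡ 5 + 31·19 = 594 (mod 744).
  Combine with x ≡ 3 (mod 5): write x = 594 + 744·t and require 594 + 744·t ≡ 3 (mod 5), i.e. 744·t ≡ 3 − 594 ≡ 4 (mod 5). Since 744^(−1) ≡ 4 (mod 5) (744 ≡ 4 (mod 5)), t ≡ 4·4 ≡ 1 (mod 5). So x ≡ 594 + 744·1 = 1338 (mod 3720).
Unique solution in [0, 3720): x = 1338.

Final answer: x ≡ 1338 (mod 3720); the representative in [0, 3720) is 1338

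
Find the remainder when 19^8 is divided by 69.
55

Use repeated squaring. Binary(8) = 1000. Walk through the bits of the exponent 8 left-to-right: at each bit after the leading one, square the running value, then multiply by 19 if the bit is 1 (always reducing mod 69):
  bit 1 = 1 (leading): start with 19.
  bit 2 = 0: square 19^2 = 361 ≡ 16 (mod 69).
  bit 3 = 0: square 16^2 = 256 ≡ 49 (mod 69).
  bit 4 = 0: square 49^2 = 2401 ≡ 55 (mod 69).
Final value: 19^8 ≡ 55 (mod 69).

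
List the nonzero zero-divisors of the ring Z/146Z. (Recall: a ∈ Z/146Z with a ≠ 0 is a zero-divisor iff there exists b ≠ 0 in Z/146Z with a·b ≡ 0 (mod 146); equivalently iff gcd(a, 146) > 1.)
An element a ∈ Z/146Z (with a ≠ 0) is a zero-divisor iff gcd(a, 146) > 1 (because a is a unit precisely when gcd(a, n) = 1, and in Z/nZ every nonzero, non-unit element is a zero-divisor). Scan a = 1, ..., 145 and keep those with gcd(a, 146) > 1:
  gcd(2, 146) = 2, gcd(4, 146) = 2, gcd(6, 146) = 2, gcd(8, 146) = 2, gcd(10, 146) = 2, gcd(12, 146) = 2, gcd(14, 146) = 2, gcd(16, 146) = 2, gcd(18, 146) = 2, gcd(20, 146) = 2, gcd(22, 146) = 2, gcd(24, 146) = 2, gcd(26, 146) = 2, gcd(28, 146) = 2, gcd(30, 146) = 2, gcd(32, 146) = 2, gcd(34, 146) = 2, gcd(36, 146) = 2, gcd(38, 146) = 2, gcd(40, 146) = 2, gcd(42, 146) = 2, gcd(44, 146) = 2, gcd(46, 146) = 2, gcd(48, 146) = 2, gcd(50, 146) = 2, gcd(52, 146) = 2, gcd(54, 146) = 2, gcd(56, 146) = 2, gcd(58, 146) = 2, gcd(60, 146) = 2, gcd(62, 146) = 2, gcd(64, 146) = 2, gcd(66, 146) = 2, gcd(68, 146) = 2, gcd(70, 146) = 2, gcd(72, 146) = 2, gcd(73, 146) = 73, gcd(74, 146) = 2, gcd(76, 146) = 2, gcd(78, 146) = 2, gcd(80, 146) = 2, gcd(82, 146) = 2, gcd(84, 146) = 2, gcd(86, 146) = 2, gcd(88, 146) = 2, gcd(90, 146) = 2, gcd(92, 146) = 2, gcd(94, 146) = 2, gcd(96, 146) = 2, gcd(98, 146) = 2, gcd(100, 146) = 2, gcd(102, 146) = 2, gcd(104, 146) = 2, gcd(106, 146) = 2, gcd(108, 146) = 2, gcd(110, 146) = 2, gcd(112, 146) = 2, gcd(114, 146) = 2, gcd(116, 146) = 2, gcd(118, 146) = 2, gcd(120, 146) = 2, gcd(122, 146) = 2, gcd(124, 146) = 2, gcd(126, 146) = 2, gcd(128, 146) = 2, gcd(130, 146) = 2, gcd(132, 146) = 2, gcd(134, 146) = 2, gcd(136, 146) = 2, gcd(138, 146) = 2, gcd(140, 146) = 2, gcd(142, 146) = 2, gcd(144, 146) = 2.
All other a ∈ {1, ..., 145} have gcd(a, 146) = 1 and are units. So the nonzero zero-divisors are exactly the 73 values of a appearing in this scan.

Final answer: nonzero zero-divisors of Z/146Z = {2, 4, 6, 8, 10, 12, 14, 16, 18, 20, 22, 24, 26, 28, 30, 32, 34, 36, 38, 40, 42, 44, 46, 48, 50, 52, 54, 56, 58, 60, 62, 64, 66, 68, 70, 72, 73, 74, 76, 78, 80, 82, 84, 86, 88, 90, 92, 94, 96, 98, 100, 102, 104, 106, 108, 110, 112, 114, 116, 118, 120, 122, 124, 126, 128, 130, 132, 134, 136, 138, 140, 142, 144}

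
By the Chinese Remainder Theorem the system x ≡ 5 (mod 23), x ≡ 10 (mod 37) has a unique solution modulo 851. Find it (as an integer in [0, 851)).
x ≡ 787 (mod 851); the representative in [0, 851) is 787

The moduli 23, 37 are pairwise coprime, so by the CRT there is a unique solution mod 23·37 = 851.
Solve by successive substitution. Start with x ≡ 5 (mod 23).
  Combine with x ≡ 10 (mod 37): write x = 5 + 23·t and require 5 + 23·t ≡ 10 (mod 37), i.e. 23·t ≡ 10 − 5 ≡ 5 (mod 37). Since 23^(−1) ≡ 29 (mod 37), t ≡ 29·5 ≡ 34 (mod 37). So x ≡ 5 + 23·34 = 787 (mod 851).
Unique solution in [0, 851): x = 787.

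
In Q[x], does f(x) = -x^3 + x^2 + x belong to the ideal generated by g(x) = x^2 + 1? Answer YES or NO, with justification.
NO

In Q[x] the ideal (g) consists of all multiples of g, so f ∈ (g) iff g | f, i.e. iff the remainder of f on division by g is 0. Divide f by g (g is monic, so eliminate the leading term of the running remainder at each step):
  leading term -x^3: subtract (-x)·g(x) = -x^3 - x, leaving x^2 + 2·x
  leading term x^2: subtract (1)·g(x) = x^2 + 1, leaving 2·x - 1
The remainder r(x) = 2·x - 1 ≠ 0 (and deg r < deg g), so g ∤ f, i.e. f ∉ (g).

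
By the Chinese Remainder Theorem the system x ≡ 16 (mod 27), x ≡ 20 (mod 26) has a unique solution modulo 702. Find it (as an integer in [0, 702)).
The moduli 27, 26 are pairwise coprime, so by the CRT there is a unique solution mod 27·26 = 702.
Solve by successive substitution. Start with x ≡ 16 (mod 27).
  Combine with x ≡ 20 (mod 26): write x = 16 + 27·t and require 16 + 27·t ≡ 20 (mod 26), i.e. 27·t ≡ 20 − 16 ≡ 4 (mod 26). Since 27^(−1) ≡ 1 (mod 26) (27 ≡ 1 (mod 26)), t ≡ 1·4 ≡ 4 (mod 26). So x ≡ 16 + 27·4 = 124 (mod 702).
Unique solution in [0, 702): x = 124.

Final answer: x ≡ 124 (mod 702); the representative in [0, 702) is 124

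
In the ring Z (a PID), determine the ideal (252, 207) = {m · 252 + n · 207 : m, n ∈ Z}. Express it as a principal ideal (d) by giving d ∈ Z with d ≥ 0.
(252, 207) = (9); d = 9

In the PID Z, (a, b) is generated by gcd(a, b). Compute gcd(252, 207) with the extended Euclidean algorithm, tracking rows (r, s, t) with s·252 + t·207 = r:
  row A: (252, 1, 0)   [1·252 + 0·207 = 252]
  row B: (207, 0, 1)   [0·252 + 1·207 = 207]
  252 = 1·207 + 45   → row C = row A − 1·row B = (45, 1, −1)   [check: 1·252 − 1·207 = 45]
  207 = 4·45 + 27   → row D = row B − 4·row C = (27, −4, 5)   [check: −4·252 + 5·207 = 27]
  45 = 1·27 + 18   → row E = row C − 1·row D = (18, 5, −6)   [check: 5·252 − 6·207 = 18]
  27 = 1·18 + 9   → row F = row D − 1·row E = (9, −9, 11)   [check: −9·252 + 11·207 = 9]
  18 = 2·9 + 0   → remainder 0, stop. gcd = 9 (last nonzero row F).
So gcd(252, 207) = 9, with Bézout identity −9·252 + 11·207 = 9. Containment (⊇): the Bézout identity exhibits 9 as an element of (252, 207), giving (9) ⊆ (252, 207). Containment (⊆): since 9 | 252 and 9 | 207 (252 = 9·28, 207 = 9·23), every Z-linear combination of 252 and 207 is divisible by 9, so (252, 207) ⊆ (9). Therefore (252, 207) = (9), d = 9.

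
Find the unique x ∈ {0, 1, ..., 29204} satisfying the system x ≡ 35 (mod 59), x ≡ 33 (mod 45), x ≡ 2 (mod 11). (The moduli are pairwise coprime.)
The moduli 59, 45, 11 are pairwise coprime, so by the CRT there is a unique solution mod 59·45·11 = 29205.
Solve by successive substitution. Start with x ≡ 35 (mod 59).
  Combine with x ≡ 33 (mod 45): write x = 35 + 59·t and require 35 + 59·t ≡ 33 (mod 45), i.e. 59·t ≡ 33 − 35 ≡ 43 (mod 45). Since 59^(−1) ≡ 29 (mod 45) (59 ≡ 14 (mod 45)), t ≡ 29·43 ≡ 32 (mod 45). So x ≡ 35 + 59·32 = 1923 (mod 2655).
  Combine with x ≡ 2 (mod 11): write x = 1923 + 2655·t and require 1923 + 2655·t ≡ 2 (mod 11), i.e. 2655·t ≡ 2 − 1923 ≡ 4 (mod 11). Since 2655^(−1) ≡ 3 (mod 11) (2655 ≡ 4 (mod 11)), t ≡ 3·4 ≡ 1 (mod 11). So x ≡ 1923 + 2655·1 = 4578 (mod 29205).
Unique solution in [0, 29205): x = 4578.

Final answer: x ≡ 4578 (mod 29205); the representative in [0, 29205) is 4578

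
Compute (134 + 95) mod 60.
49

Reduce the summands first: 134 ≡ 14, 95 ≡ 35 (mod 60), so 134 + 95 ≡ 14 + 35 (mod 60). 14 + 35 = 49; 49 = 0·60 + 49, so (134 + 95) mod 60 = 49.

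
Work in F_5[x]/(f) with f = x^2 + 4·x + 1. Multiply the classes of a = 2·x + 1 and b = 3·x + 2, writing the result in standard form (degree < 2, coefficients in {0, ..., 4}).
a · b ≡ 3·x + 1 (mod f(x))

Multiply as integer polynomials: a · b = 6·x^2 + 7·x + 2. Reducing coefficients mod 5: a · b ≡ x^2 + 2·x + 2. Now divide by f(x) = x^2 + 4·x + 1 in F_5[x], eliminating the leading term at each step:
  leading term x^2: subtract (1)·f(x) = x^2 + 4·x + 1, leaving 3·x + 1 (coefficients mod 5)
The degree is now < 2, so this is the remainder. Hence a · b ≡ 3·x + 1 in F_5[x]/(f).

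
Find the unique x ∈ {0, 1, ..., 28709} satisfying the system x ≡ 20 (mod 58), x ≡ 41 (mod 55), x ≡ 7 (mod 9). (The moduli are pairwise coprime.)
x ≡ 3616 (mod 28710); the representative in [0, 28710) is 3616

The moduli 58, 55, 9 are pairwise coprime, so by the CRT there is a unique solution mod 58·55·9 = 28710.
Solve by successive substitution. Start with x ≡ 20 (mod 58).
  Combine with x ≡ 41 (mod 55): write x = 20 + 58·t and require 20 + 58·t ≡ 41 (mod 55), i.e. 58·t ≡ 41 − 20 ≡ 21 (mod 55). Since 58^(−1) ≡ 37 (mod 55) (58 ≡ 3 (mod 55)), t ≡ 37·21 ≡ 7 (mod 55). So x ≡ 20 + 58·7 = 426 (mod 3190).
  Combine with x ≡ 7 (mod 9): write x = 426 + 3190·t and require 426 + 3190·t ≡ 7 (mod 9), i.e. 3190·t ≡ 7 − 426 ≡ 4 (mod 9). Since 3190^(−1) ≡ 7 (mod 9) (3190 ≡ 4 (mod 9)), t ≡ 7·4 ≡ 1 (mod 9). So x ≡ 426 + 3190·1 = 3616 (mod 28710).
Unique solution in [0, 28710): x = 3616.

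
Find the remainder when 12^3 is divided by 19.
18

Use repeated squaring. Binary(3) = 11. Walk through the bits of the exponent 3 left-to-right: at each bit after the leading one, square the running value, then multiply by 12 if the bit is 1 (always reducing mod 19):
  bit 1 = 1 (leading): start with 12.
  bit 2 = 1: square 12^2 = 144 ≡ 11; bit is 1, so multiply 11·12 = 132 ≡ 18 (mod 19).
Final value: 12^3 ≡ 18 (mod 19).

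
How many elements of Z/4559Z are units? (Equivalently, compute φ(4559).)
Z/4559Z has φ(4559) = 4416 units

An element a ∈ Z/4559Z is a unit iff gcd(a, 4559) = 1, so the number of units is φ(4559). φ is multiplicative, with φ(p^e) = p^e − p^(e−1). Factorise 4559 = 47 · 97. Then
  φ(4559) = (47 − 1) · (97 − 1) = 46 · 96 = 4416.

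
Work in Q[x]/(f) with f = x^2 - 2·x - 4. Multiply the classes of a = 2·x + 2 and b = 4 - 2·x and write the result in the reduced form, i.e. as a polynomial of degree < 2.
a · b ≡ -4·x - 8 (mod f(x))

First multiply in Q[x] without reducing: a · b = -4·x^2 + 4·x + 8. Now divide by f(x) = x^2 - 2·x - 4, eliminating the leading term at each step:
  leading term -4·x^2: subtract (-4)·f(x) = -4·x^2 + 8·x + 16, leaving -4·x - 8
The degree is now < 2, so this is the remainder. Hence a · b ≡ -4·x - 8 in Q[x]/(f).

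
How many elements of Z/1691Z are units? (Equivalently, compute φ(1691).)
Z/1691Z has φ(1691) = 1584 units

An element a ∈ Z/1691Z is a unit iff gcd(a, 1691) = 1, so the number of units is φ(1691). φ is multiplicative, with φ(p^e) = p^e − p^(e−1). Factorise 1691 = 19 · 89. Then
  φ(1691) = (19 − 1) · (89 − 1) = 18 · 88 = 1584.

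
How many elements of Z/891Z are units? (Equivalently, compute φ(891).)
Z/891Z has φ(891) = 540 units

An element a ∈ Z/891Z is a unit iff gcd(a, 891) = 1, so the number of units is φ(891). φ is multiplicative, with φ(p^e) = p^e − p^(e−1). Factorise 891 = 3^4 · 11. Then
  φ(891) = (3^4 − 3^3) · (11 − 1) = 54 · 10 = 540.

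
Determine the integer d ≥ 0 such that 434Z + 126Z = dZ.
In the PID Z, (a, b) is generated by gcd(a, b). Compute gcd(434, 126) with the extended Euclidean algorithm, tracking rows (r, s, t) with s·434 + t·126 = r:
  row A: (434, 1, 0)   [1·434 + 0·126 = 434]
  row B: (126, 0, 1)   [0·434 + 1·126 = 126]
  434 = 3·126 + 56   → row C = row A − 3·row B = (56, 1, −3)   [check: 1·434 − 3·126 = 56]
  126 = 2·56 + 14   → row D = row B − 2·row C = (14, −2, 7)   [check: −2·434 + 7·126 = 14]
  56 = 4·14 + 0   → remainder 0, stop. gcd = 14 (last nonzero row D).
So gcd(434, 126) = 14, with Bézout identity −2·434 + 7·126 = 14. Containment (⊇): the Bézout identity exhibits 14 as an element of (434, 126), giving (14) ⊆ (434, 126). Containment (⊆): since 14 | 434 and 14 | 126 (434 = 14·31, 126 = 14·9), every Z-linear combination of 434 and 126 is divisible by 14, so (434, 126) ⊆ (14). Therefore (434, 126) = (14), d = 14.

Final answer: (434, 126) = (14); d = 14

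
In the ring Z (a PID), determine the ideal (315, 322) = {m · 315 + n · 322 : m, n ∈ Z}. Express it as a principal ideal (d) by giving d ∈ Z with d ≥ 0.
(315, 322) = (7); d = 7

In the PID Z, (a, b) is generated by gcd(a, b). Compute gcd(322, 315) with the extended Euclidean algorithm, tracking rows (r, s, t) with s·322 + t·315 = r:
  row A: (322, 1, 0)   [1·322 + 0·315 = 322]
  row B: (315, 0, 1)   [0·322 + 1·315 = 315]
  322 = 1·315 + 7   → row C = row A − 1·row B = (7, 1, −1)   [check: 1·322 − 1·315 = 7]
  315 = 45·7 + 0   → remainder 0, stop. gcd = 7 (last nonzero row C).
So gcd(315, 322) = 7, with Bézout identity 1·322 − 1·315 = 7. Containment (⊇): the Bézout identity exhibits 7 as an element of (315, 322), giving (7) ⊆ (315, 322). Containment (⊆): since 7 | 315 and 7 | 322 (315 = 7·45, 322 = 7·46), every Z-linear combination of 315 and 322 is divisible by 7, so (315, 322) ⊆ (7). Therefore (315, 322) = (7), d = 7.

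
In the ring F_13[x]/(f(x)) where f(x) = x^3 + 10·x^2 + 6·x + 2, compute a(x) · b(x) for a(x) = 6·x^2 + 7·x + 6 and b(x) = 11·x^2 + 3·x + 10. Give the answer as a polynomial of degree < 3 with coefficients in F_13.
a · b ≡ 6·x^2 + 5·x + 7 (mod f(x))

Multiply as integer polynomials: a · b = 66·x^4 + 95·x^3 + 147·x^2 + 88·x + 60. Reducing coefficients mod 13: a · b ≡ x^4 + 4·x^3 + 4·x^2 + 10·x + 8. Now divide by f(x) = x^3 + 10·x^2 + 6·x + 2 in F_13[x], eliminating the leading term at each step:
  leading term x^4: subtract (x)·f(x) = x^4 + 10·x^3 + 6·x^2 + 2·x, leaving 7·x^3 + 11·x^2 + 8·x + 8 (coefficients mod 13)
  leading term 7·x^3: subtract (7)·f(x) = 7·x^3 + 5·x^2 + 3·x + 1, leaving 6·x^2 + 5·x + 7 (coefficients mod 13)
The degree is now < 3, so this is the remainder. Hence a · b ≡ 6·x^2 + 5·x + 7 in F_13[x]/(f).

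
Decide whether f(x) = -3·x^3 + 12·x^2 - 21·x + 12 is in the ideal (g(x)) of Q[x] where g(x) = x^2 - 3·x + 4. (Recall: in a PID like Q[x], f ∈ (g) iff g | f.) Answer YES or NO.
In Q[x] the ideal (g) consists of all multiples of g, so f ∈ (g) iff g | f, i.e. iff the remainder of f on division by g is 0. Divide f by g (g is monic, so eliminate the leading term of the running remainder at each step):
  leading term -3·x^3: subtract (-3·x)·g(x) = -3·x^3 + 9·x^2 - 12·x, leaving 3·x^2 - 9·x + 12
  leading term 3·x^2: subtract (3)·g(x) = 3·x^2 - 9·x + 12, leaving 0
The remainder is 0, so f(x) = g(x) · h(x) with h(x) = 3 - 3·x. Hence g | f, i.e. f ∈ (g).

Final answer: YES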